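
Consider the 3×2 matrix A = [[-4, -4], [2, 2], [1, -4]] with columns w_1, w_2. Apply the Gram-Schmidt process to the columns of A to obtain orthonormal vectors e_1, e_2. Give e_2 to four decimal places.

e_2 = (-0.1952, 0.0976, -0.9759)

e_1 = w_1/‖w_1‖ = (-4, 2, 1)/4.5826 = (-0.8729, 0.4364, 0.2182).
r_{12} = e_1·w_2 = 3.4915.
u_2 = w_2 − 3.4915·e_1 = (-0.9524, 0.4762, -4.7619).
‖u_2‖ = 4.8795, so e_2 = (-0.1952, 0.0976, -0.9759).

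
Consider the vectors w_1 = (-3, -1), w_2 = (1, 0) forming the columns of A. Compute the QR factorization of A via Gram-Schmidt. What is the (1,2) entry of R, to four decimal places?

w_1 = (-3, -1); ‖w_1‖ = 3.1623, so e_1 = (-0.9487, -0.3162).
r_{12} = e_1·w_2 = -0.9487.

r_{12} = -0.9487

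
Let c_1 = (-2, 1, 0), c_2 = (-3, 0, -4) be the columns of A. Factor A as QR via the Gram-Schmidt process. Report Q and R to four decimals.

c_1 = (-2, 1, 0); ‖c_1‖ = 2.2361, so e_1 = (-0.8944, 0.4472, 0.0000).
e_1·c_2 = (-0.8944)·(-3) + 0.4472·0 + 0.0000·(-4) = 2.6833.
u_2 = c_2 − 2.6833·e_1 = (-0.6000, -1.2000, -4.0000).
‖u_2‖ = 4.2190, so e_2 = (-0.1422, -0.2844, -0.9481).

Q = [[-0.8944, -0.1422], [0.4472, -0.2844], [0.0000, -0.9481]], R = [[2.2361, 2.6833], [0.0000, 4.2190]]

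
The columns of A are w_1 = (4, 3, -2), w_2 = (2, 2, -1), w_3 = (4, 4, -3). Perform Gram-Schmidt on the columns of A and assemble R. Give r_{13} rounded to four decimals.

w_1 = (4, 3, -2); ‖w_1‖ = 5.3852, so q_1 = (0.7428, 0.5571, -0.3714).
r_{13} = q_1·w_3 = 6.3136.

r_{13} = 6.3136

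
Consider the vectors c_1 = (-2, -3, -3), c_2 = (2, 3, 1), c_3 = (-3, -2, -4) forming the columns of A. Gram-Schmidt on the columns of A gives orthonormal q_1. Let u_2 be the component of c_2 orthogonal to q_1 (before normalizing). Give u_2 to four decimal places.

c_1 = (-2, -3, -3); ‖c_1‖ = 4.6904, so q_1 = (-0.4264, -0.6396, -0.6396).
q_1·c_2 = (-0.4264)·2 + (-0.6396)·3 + (-0.6396)·1 = -3.4112.
u_2 = c_2 + 3.4112·q_1 = (0.5455, 0.8182, -1.1818).

u_2 = (0.5455, 0.8182, -1.1818)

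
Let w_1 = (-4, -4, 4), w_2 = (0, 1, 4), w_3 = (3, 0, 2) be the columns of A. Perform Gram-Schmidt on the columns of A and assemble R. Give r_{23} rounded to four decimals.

r_{23} = 2.4054

w_1 = (-4, -4, 4); ‖w_1‖ = 6.9282, so e_1 = (-0.5774, -0.5774, 0.5774).
e_1·w_2 = (-0.5774)·0 + (-0.5774)·1 + 0.5774·4 = 1.7321.
u_2 = w_2 − 1.7321·e_1 = (1.0000, 2.0000, 3.0000).
‖u_2‖ = 3.7417, so e_2 = (0.2673, 0.5345, 0.8018).
r_{23} = e_2·w_3 = 2.4054.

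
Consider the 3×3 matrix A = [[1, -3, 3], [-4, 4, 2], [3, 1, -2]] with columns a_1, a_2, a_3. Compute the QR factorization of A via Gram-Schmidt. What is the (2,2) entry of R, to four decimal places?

r_{22} = 4.0192

e_1 = a_1/‖a_1‖ = (1, -4, 3)/5.0990 = (0.1961, -0.7845, 0.5883).
r_{12} = e_1·a_2 = -3.1379.
u_2 = a_2 + 3.1379·e_1 = (-2.3846, 1.5385, 2.8462).
r_{22} = ‖u_2‖ = 4.0192.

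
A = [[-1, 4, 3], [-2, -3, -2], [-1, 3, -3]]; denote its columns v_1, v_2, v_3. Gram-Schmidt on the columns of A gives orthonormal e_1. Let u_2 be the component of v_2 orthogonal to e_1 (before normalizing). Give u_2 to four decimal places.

u_2 = (3.8333, -3.3333, 2.8333)

v_1 = (-1, -2, -1); ‖v_1‖ = 2.4495, so e_1 = (-0.4082, -0.8165, -0.4082).
e_1·v_2 = (-0.4082)·4 + (-0.8165)·(-3) + (-0.4082)·3 = -0.4082.
u_2 = v_2 + 0.4082·e_1 = (3.8333, -3.3333, 2.8333).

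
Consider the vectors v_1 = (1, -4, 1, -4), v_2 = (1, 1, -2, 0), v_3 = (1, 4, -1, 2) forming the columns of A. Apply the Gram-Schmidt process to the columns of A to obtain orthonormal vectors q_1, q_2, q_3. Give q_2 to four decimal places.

v_1 = (1, -4, 1, -4); ‖v_1‖ = 5.8310, so q_1 = (0.1715, -0.6860, 0.1715, -0.6860).
q_1·v_2 = 0.1715·1 + (-0.6860)·1 + 0.1715·(-2) + (-0.6860)·0 = -0.8575.
u_2 = v_2 + 0.8575·q_1 = (1.1471, 0.4118, -1.8529, -0.5882).
‖u_2‖ = 2.2945, so q_2 = (0.4999, 0.1795, -0.8076, -0.2564).

q_2 = (0.4999, 0.1795, -0.8076, -0.2564)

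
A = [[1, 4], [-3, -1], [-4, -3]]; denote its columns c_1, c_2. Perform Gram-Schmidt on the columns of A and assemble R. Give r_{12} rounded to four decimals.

c_1 = (1, -3, -4); ‖c_1‖ = 5.0990, so q_1 = (0.1961, -0.5883, -0.7845).
r_{12} = q_1·c_2 = 3.7262.

r_{12} = 3.7262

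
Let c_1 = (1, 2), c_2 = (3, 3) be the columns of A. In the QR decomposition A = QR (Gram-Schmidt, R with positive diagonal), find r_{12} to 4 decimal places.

r_{12} = 4.0249

q_1 = c_1/‖c_1‖ = (1, 2)/2.2361 = (0.4472, 0.8944).
r_{12} = q_1·c_2 = 4.0249.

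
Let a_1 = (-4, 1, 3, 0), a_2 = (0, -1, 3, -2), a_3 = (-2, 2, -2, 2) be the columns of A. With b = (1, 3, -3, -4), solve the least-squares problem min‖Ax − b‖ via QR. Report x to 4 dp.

x = (-6.2500, 13.2500, 11.6250)

q_1 = a_1/‖a_1‖ = (-4, 1, 3, 0)/5.0990 = (-0.7845, 0.1961, 0.5883, 0.0000).
r_{12} = q_1·a_2 = 1.5689.
u_2 = a_2 − 1.5689·q_1 = (1.2308, -1.3077, 2.0769, -2.0000).
‖u_2‖ = 3.3968, so q_2 = (0.3623, -0.3850, 0.6114, -0.5888).
r_{13} = q_1·a_3 = 0.7845; r_{23} = q_2·a_3 = -3.8950.
u_3 = a_3 − 0.7845·q_1 + 3.8950·q_2 = (0.0267, 0.3467, -0.0800, -0.2933).
‖u_3‖ = 0.4619, so q_3 = (0.0577, 0.7506, -0.1732, -0.6351).
Qᵀb = (-1.9612, -0.2717, 5.3694).
Back-substitute: x_3 = 5.3694/0.4619 = 11.6250.
x_2 = (-0.2717 + 3.8950·11.6250)/3.3968 = 13.2500.
x_1 = (-1.9612 − 1.5689·13.2500 − 0.7845·11.6250)/5.0990 = -6.2500.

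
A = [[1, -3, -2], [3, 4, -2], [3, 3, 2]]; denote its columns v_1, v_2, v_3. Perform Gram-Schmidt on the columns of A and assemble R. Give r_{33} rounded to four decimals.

r_{33} = 3.1208

v_1 = (1, 3, 3); ‖v_1‖ = 4.3589, so e_1 = (0.2294, 0.6882, 0.6882).
e_1·v_2 = 0.2294·(-3) + 0.6882·4 + 0.6882·3 = 4.1295.
u_2 = v_2 − 4.1295·e_1 = (-3.9474, 1.1579, 0.1579).
‖u_2‖ = 4.1167, so e_2 = (-0.9589, 0.2813, 0.0384).
e_1·v_3 = 0.2294·(-2) + 0.6882·(-2) + 0.6882·2 = -0.4588; e_2·v_3 = (-0.9589)·(-2) + 0.2813·(-2) + 0.0384·2 = 1.4319.
u_3 = v_3 + 0.4588·e_1 − 1.4319·e_2 = (-0.5217, -2.0870, 2.2609).
r_{33} = ‖u_3‖ = 3.1208.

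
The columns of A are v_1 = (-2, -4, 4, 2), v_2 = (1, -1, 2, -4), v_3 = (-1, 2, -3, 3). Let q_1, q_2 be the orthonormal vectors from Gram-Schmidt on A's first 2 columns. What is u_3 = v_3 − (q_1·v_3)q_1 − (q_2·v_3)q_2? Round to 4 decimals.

u_3 = (-0.5753, 0.0548, -0.1233, -0.2192)

v_1 = (-2, -4, 4, 2); ‖v_1‖ = 6.3246, so q_1 = (-0.3162, -0.6325, 0.6325, 0.3162).
q_1·v_2 = (-0.3162)·1 + (-0.6325)·(-1) + 0.6325·2 + 0.3162·(-4) = 0.3162.
u_2 = v_2 − 0.3162·q_1 = (1.1000, -0.8000, 1.8000, -4.1000).
‖u_2‖ = 4.6797, so q_2 = (0.2351, -0.1709, 0.3846, -0.8761).
q_1·v_3 = (-0.3162)·(-1) + (-0.6325)·2 + 0.6325·(-3) + 0.3162·3 = -1.8974; q_2·v_3 = 0.2351·(-1) + (-0.1709)·2 + 0.3846·(-3) + (-0.8761)·3 = -4.3592.
u_3 = v_3 + 1.8974·q_1 + 4.3592·q_2 = (-0.5753, 0.0548, -0.1233, -0.2192).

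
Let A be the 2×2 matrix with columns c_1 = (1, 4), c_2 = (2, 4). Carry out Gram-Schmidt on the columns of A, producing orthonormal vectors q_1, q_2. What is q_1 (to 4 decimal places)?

c_1 = (1, 4); ‖c_1‖ = 4.1231, so q_1 = (0.2425, 0.9701).

q_1 = (0.2425, 0.9701)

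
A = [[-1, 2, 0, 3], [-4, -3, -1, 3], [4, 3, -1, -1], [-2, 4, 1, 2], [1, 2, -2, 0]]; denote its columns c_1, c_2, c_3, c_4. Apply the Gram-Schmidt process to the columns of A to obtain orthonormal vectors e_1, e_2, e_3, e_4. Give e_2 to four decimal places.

c_1 = (-1, -4, 4, -2, 1); ‖c_1‖ = 6.1644, so e_1 = (-0.1622, -0.6489, 0.6489, -0.3244, 0.1622).
e_1·c_2 = (-0.1622)·2 + (-0.6489)·(-3) + 0.6489·3 + (-0.3244)·4 + 0.1622·2 = 2.5955.
u_2 = c_2 − 2.5955·e_1 = (2.4211, -1.3158, 1.3158, 4.8421, 1.5789).
‖u_2‖ = 5.9383, so e_2 = (0.4077, -0.2216, 0.2216, 0.8154, 0.2659).

e_2 = (0.4077, -0.2216, 0.2216, 0.8154, 0.2659)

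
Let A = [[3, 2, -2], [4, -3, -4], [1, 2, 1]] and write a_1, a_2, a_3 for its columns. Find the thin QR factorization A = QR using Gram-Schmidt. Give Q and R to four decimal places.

a_1 = (3, 4, 1); ‖a_1‖ = 5.0990, so e_1 = (0.5883, 0.7845, 0.1961).
e_1·a_2 = 0.5883·2 + 0.7845·(-3) + 0.1961·2 = -0.7845.
u_2 = a_2 + 0.7845·e_1 = (2.4615, -2.3846, 2.1538).
‖u_2‖ = 4.0478, so e_2 = (0.6081, -0.5891, 0.5321).
e_1·a_3 = 0.5883·(-2) + 0.7845·(-4) + 0.1961·1 = -4.1184; e_2·a_3 = 0.6081·(-2) + (-0.5891)·(-4) + 0.5321·1 = 1.6723.
u_3 = a_3 + 4.1184·e_1 − 1.6723·e_2 = (-0.5939, 0.2160, 0.9178).
‖u_3‖ = 1.1144, so e_3 = (-0.5330, 0.1938, 0.8237).

Q = [[0.5883, 0.6081, -0.5330], [0.7845, -0.5891, 0.1938], [0.1961, 0.5321, 0.8237]], R = [[5.0990, -0.7845, -4.1184], [0.0000, 4.0478, 1.6723], [0.0000, 0.0000, 1.1144]]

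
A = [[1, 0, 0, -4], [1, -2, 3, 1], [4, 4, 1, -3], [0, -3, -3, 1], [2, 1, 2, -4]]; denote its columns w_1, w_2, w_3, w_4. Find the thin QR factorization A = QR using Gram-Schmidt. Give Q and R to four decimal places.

Q = [[0.2132, -0.1697, -0.1102, -0.7332], [0.2132, -0.6364, 0.6341, 0.3069], [0.8528, 0.2546, -0.2536, 0.3496], [0.0000, -0.7001, -0.6791, 0.0995], [0.4264, -0.1061, 0.2453, -0.4860]], R = [[4.6904, 3.4112, 2.3452, -4.9036], [0.0000, 4.2853, 0.2334, -0.9971], [0.0000, 0.0000, 4.1768, 0.1754], [0.0000, 0.0000, 0.0000, 4.2343]]

e_1 = w_1/‖w_1‖ = (1, 1, 4, 0, 2)/4.6904 = (0.2132, 0.2132, 0.8528, 0.0000, 0.4264).
r_{12} = e_1·w_2 = 3.4112.
u_2 = w_2 − 3.4112·e_1 = (-0.7273, -2.7273, 1.0909, -3.0000, -0.4545).
‖u_2‖ = 4.2853, so e_2 = (-0.1697, -0.6364, 0.2546, -0.7001, -0.1061).
r_{13} = e_1·w_3 = 2.3452; r_{23} = e_2·w_3 = 0.2334.
u_3 = w_3 − 2.3452·e_1 − 0.2334·e_2 = (-0.4604, 2.6485, -1.0594, -2.8366, 1.0248).
‖u_3‖ = 4.1768, so e_3 = (-0.1102, 0.6341, -0.2536, -0.6791, 0.2453).
r_{14} = e_1·w_4 = -4.9036; r_{24} = e_2·w_4 = -0.9971; r_{34} = e_3·w_4 = 0.1754.
u_4 = w_4 + 4.9036·e_1 + 0.9971·e_2 − 0.1754·e_3 = (-3.1044, 1.2997, 1.4801, 0.4211, -2.0579).
‖u_4‖ = 4.2343, so e_4 = (-0.7332, 0.3069, 0.3496, 0.0995, -0.4860).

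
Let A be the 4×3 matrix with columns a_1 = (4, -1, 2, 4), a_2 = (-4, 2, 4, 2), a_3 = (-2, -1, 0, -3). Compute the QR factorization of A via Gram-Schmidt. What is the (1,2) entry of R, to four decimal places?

r_{12} = -0.3288

a_1 = (4, -1, 2, 4); ‖a_1‖ = 6.0828, so q_1 = (0.6576, -0.1644, 0.3288, 0.6576).
r_{12} = q_1·a_2 = -0.3288.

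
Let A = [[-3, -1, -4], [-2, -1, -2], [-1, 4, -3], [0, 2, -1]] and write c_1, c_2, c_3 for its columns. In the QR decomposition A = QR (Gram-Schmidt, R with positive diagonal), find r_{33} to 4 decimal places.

c_1 = (-3, -2, -1, 0); ‖c_1‖ = 3.7417, so e_1 = (-0.8018, -0.5345, -0.2673, 0.0000).
e_1·c_2 = (-0.8018)·(-1) + (-0.5345)·(-1) + (-0.2673)·4 + 0.0000·2 = 0.2673.
u_2 = c_2 − 0.2673·e_1 = (-0.7857, -0.8571, 4.0714, 2.0000).
‖u_2‖ = 4.6828, so e_2 = (-0.1678, -0.1830, 0.8694, 0.4271).
e_1·c_3 = (-0.8018)·(-4) + (-0.5345)·(-2) + (-0.2673)·(-3) + 0.0000·(-1) = 5.0780; e_2·c_3 = (-0.1678)·(-4) + (-0.1830)·(-2) + 0.8694·(-3) + 0.4271·(-1) = -1.9982.
u_3 = c_3 − 5.0780·e_1 + 1.9982·e_2 = (-0.2638, 0.3485, 0.0945, -0.1466).
r_{33} = ‖u_3‖ = 0.4706.

r_{33} = 0.4706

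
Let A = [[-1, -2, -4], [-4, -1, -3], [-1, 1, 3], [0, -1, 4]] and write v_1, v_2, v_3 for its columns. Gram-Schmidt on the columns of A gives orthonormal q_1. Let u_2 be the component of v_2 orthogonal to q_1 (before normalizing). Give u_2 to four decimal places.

v_1 = (-1, -4, -1, 0); ‖v_1‖ = 4.2426, so q_1 = (-0.2357, -0.9428, -0.2357, 0.0000).
q_1·v_2 = (-0.2357)·(-2) + (-0.9428)·(-1) + (-0.2357)·1 + 0.0000·(-1) = 1.1785.
u_2 = v_2 − 1.1785·q_1 = (-1.7222, 0.1111, 1.2778, -1.0000).

u_2 = (-1.7222, 0.1111, 1.2778, -1.0000)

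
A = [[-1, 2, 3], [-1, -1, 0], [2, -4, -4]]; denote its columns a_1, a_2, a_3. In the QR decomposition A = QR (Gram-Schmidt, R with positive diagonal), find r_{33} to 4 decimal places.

a_1 = (-1, -1, 2); ‖a_1‖ = 2.4495, so e_1 = (-0.4082, -0.4082, 0.8165).
e_1·a_2 = (-0.4082)·2 + (-0.4082)·(-1) + 0.8165·(-4) = -3.6742.
u_2 = a_2 + 3.6742·e_1 = (0.5000, -2.5000, -1.0000).
‖u_2‖ = 2.7386, so e_2 = (0.1826, -0.9129, -0.3651).
e_1·a_3 = (-0.4082)·3 + (-0.4082)·0 + 0.8165·(-4) = -4.4907; e_2·a_3 = 0.1826·3 + (-0.9129)·0 + (-0.3651)·(-4) = 2.0083.
u_3 = a_3 + 4.4907·e_1 − 2.0083·e_2 = (0.8000, 0.0000, 0.4000).
r_{33} = ‖u_3‖ = 0.8944.

r_{33} = 0.8944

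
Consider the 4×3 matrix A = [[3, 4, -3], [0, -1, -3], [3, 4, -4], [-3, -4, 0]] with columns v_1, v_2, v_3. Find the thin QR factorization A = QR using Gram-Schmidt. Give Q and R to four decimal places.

Q = [[0.5774, 0.0000, -0.2265], [0.0000, -1.0000, 0.0000], [0.5774, 0.0000, -0.5661], [-0.5774, 0.0000, -0.7926]], R = [[5.1962, 6.9282, -4.0415], [0.0000, 1.0000, 3.0000], [0.0000, 0.0000, 2.9439]]

q_1 = v_1/‖v_1‖ = (3, 0, 3, -3)/5.1962 = (0.5774, 0.0000, 0.5774, -0.5774).
r_{12} = q_1·v_2 = 6.9282.
u_2 = v_2 − 6.9282·q_1 = (0.0000, -1.0000, 0.0000, 0.0000).
‖u_2‖ = 1.0000, so q_2 = (0.0000, -1.0000, 0.0000, 0.0000).
r_{13} = q_1·v_3 = -4.0415; r_{23} = q_2·v_3 = 3.0000.
u_3 = v_3 + 4.0415·q_1 − 3.0000·q_2 = (-0.6667, 0.0000, -1.6667, -2.3333).
‖u_3‖ = 2.9439, so q_3 = (-0.2265, 0.0000, -0.5661, -0.7926).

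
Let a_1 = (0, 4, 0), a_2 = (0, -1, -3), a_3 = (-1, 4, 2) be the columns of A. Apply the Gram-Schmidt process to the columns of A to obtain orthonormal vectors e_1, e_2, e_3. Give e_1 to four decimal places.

e_1 = a_1/‖a_1‖ = (0, 4, 0)/4.0000 = (0.0000, 1.0000, 0.0000).

e_1 = (0.0000, 1.0000, 0.0000)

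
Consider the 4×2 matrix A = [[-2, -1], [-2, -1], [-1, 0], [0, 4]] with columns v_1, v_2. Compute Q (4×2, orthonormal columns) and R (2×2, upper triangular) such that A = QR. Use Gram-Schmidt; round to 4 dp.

Q = [[-0.6667, -0.0276], [-0.6667, -0.0276], [-0.3333, 0.1103], [0.0000, 0.9931]], R = [[3.0000, 1.3333], [0.0000, 4.0277]]

e_1 = v_1/‖v_1‖ = (-2, -2, -1, 0)/3.0000 = (-0.6667, -0.6667, -0.3333, 0.0000).
r_{12} = e_1·v_2 = 1.3333.
u_2 = v_2 − 1.3333·e_1 = (-0.1111, -0.1111, 0.4444, 4.0000).
‖u_2‖ = 4.0277, so e_2 = (-0.0276, -0.0276, 0.1103, 0.9931).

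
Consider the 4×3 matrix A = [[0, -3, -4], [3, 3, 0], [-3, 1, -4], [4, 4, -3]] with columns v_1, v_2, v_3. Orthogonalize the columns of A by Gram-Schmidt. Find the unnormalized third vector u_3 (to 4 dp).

e_1 = v_1/‖v_1‖ = (0, 3, -3, 4)/5.8310 = (0.0000, 0.5145, -0.5145, 0.6860).
r_{12} = e_1·v_2 = 3.7730.
u_2 = v_2 − 3.7730·e_1 = (-3.0000, 1.0588, 2.9412, 1.4118).
‖u_2‖ = 4.5568, so e_2 = (-0.6584, 0.2324, 0.6454, 0.3098).
r_{13} = e_1·v_3 = 0.0000; r_{23} = e_2·v_3 = -0.8778.
u_3 = v_3 + 0.0000·e_1 + 0.8778·e_2 = (-4.5779, 0.2040, -3.4334, -2.7280).

u_3 = (-4.5779, 0.2040, -3.4334, -2.7280)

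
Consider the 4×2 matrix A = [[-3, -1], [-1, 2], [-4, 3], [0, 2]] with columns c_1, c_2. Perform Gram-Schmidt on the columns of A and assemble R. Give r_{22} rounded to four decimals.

r_{22} = 3.6532

c_1 = (-3, -1, -4, 0); ‖c_1‖ = 5.0990, so q_1 = (-0.5883, -0.1961, -0.7845, 0.0000).
q_1·c_2 = (-0.5883)·(-1) + (-0.1961)·2 + (-0.7845)·3 + 0.0000·2 = -2.1573.
u_2 = c_2 + 2.1573·q_1 = (-2.2692, 1.5769, 1.3077, 2.0000).
r_{22} = ‖u_2‖ = 3.6532.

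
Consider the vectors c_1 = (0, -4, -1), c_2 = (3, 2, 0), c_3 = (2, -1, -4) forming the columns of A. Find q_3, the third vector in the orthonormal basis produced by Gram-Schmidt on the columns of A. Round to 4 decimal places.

c_1 = (0, -4, -1); ‖c_1‖ = 4.1231, so q_1 = (0.0000, -0.9701, -0.2425).
q_1·c_2 = 0.0000·3 + (-0.9701)·2 + (-0.2425)·0 = -1.9403.
u_2 = c_2 + 1.9403·q_1 = (3.0000, 0.1176, -0.4706).
‖u_2‖ = 3.0390, so q_2 = (0.9872, 0.0387, -0.1549).
q_1·c_3 = 0.0000·2 + (-0.9701)·(-1) + (-0.2425)·(-4) = 1.9403; q_2·c_3 = 0.9872·2 + 0.0387·(-1) + (-0.1549)·(-4) = 2.5551.
u_3 = c_3 − 1.9403·q_1 − 2.5551·q_2 = (-0.5223, 0.7834, -3.1338).
‖u_3‖ = 3.2722, so q_3 = (-0.1596, 0.2394, -0.9577).

q_3 = (-0.1596, 0.2394, -0.9577)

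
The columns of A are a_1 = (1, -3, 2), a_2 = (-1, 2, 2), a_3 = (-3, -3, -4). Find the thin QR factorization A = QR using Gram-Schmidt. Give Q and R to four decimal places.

Q = [[0.2673, -0.2718, -0.9245], [-0.8018, 0.4695, -0.3698], [0.5345, 0.8401, -0.0925]], R = [[3.7417, -0.8018, -0.5345], [0.0000, 2.8909, -3.9533], [0.0000, 0.0000, 4.2527]]

a_1 = (1, -3, 2); ‖a_1‖ = 3.7417, so q_1 = (0.2673, -0.8018, 0.5345).
q_1·a_2 = 0.2673·(-1) + (-0.8018)·2 + 0.5345·2 = -0.8018.
u_2 = a_2 + 0.8018·q_1 = (-0.7857, 1.3571, 2.4286).
‖u_2‖ = 2.8909, so q_2 = (-0.2718, 0.4695, 0.8401).
q_1·a_3 = 0.2673·(-3) + (-0.8018)·(-3) + 0.5345·(-4) = -0.5345; q_2·a_3 = (-0.2718)·(-3) + 0.4695·(-3) + 0.8401·(-4) = -3.9533.
u_3 = a_3 + 0.5345·q_1 + 3.9533·q_2 = (-3.9316, -1.5726, -0.3932).
‖u_3‖ = 4.2527, so q_3 = (-0.9245, -0.3698, -0.0925).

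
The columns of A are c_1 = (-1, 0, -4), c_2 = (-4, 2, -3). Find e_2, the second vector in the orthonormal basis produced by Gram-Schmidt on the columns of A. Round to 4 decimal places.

c_1 = (-1, 0, -4); ‖c_1‖ = 4.1231, so e_1 = (-0.2425, 0.0000, -0.9701).
e_1·c_2 = (-0.2425)·(-4) + 0.0000·2 + (-0.9701)·(-3) = 3.8806.
u_2 = c_2 − 3.8806·e_1 = (-3.0588, 2.0000, 0.7647).
‖u_2‖ = 3.7338, so e_2 = (-0.8192, 0.5356, 0.2048).

e_2 = (-0.8192, 0.5356, 0.2048)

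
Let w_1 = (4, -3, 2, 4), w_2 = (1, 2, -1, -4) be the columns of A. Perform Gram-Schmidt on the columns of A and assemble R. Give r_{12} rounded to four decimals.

w_1 = (4, -3, 2, 4); ‖w_1‖ = 6.7082, so q_1 = (0.5963, -0.4472, 0.2981, 0.5963).
r_{12} = q_1·w_2 = -2.9814.

r_{12} = -2.9814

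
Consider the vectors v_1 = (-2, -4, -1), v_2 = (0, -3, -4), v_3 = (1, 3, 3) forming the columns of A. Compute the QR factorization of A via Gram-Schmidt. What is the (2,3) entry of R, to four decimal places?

r_{23} = -2.2485

e_1 = v_1/‖v_1‖ = (-2, -4, -1)/4.5826 = (-0.4364, -0.8729, -0.2182).
r_{12} = e_1·v_2 = 3.4915.
u_2 = v_2 − 3.4915·e_1 = (1.5238, 0.0476, -3.2381).
‖u_2‖ = 3.5790, so e_2 = (0.4258, 0.0133, -0.9047).
r_{23} = e_2·v_3 = -2.2485.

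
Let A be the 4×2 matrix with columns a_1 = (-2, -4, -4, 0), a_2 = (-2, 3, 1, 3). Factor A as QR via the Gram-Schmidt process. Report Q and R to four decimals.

Q = [[-0.3333, -0.6118], [-0.6667, 0.3824], [-0.6667, -0.0765], [0.0000, 0.6882]], R = [[6.0000, -2.0000], [0.0000, 4.3589]]

e_1 = a_1/‖a_1‖ = (-2, -4, -4, 0)/6.0000 = (-0.3333, -0.6667, -0.6667, 0.0000).
r_{12} = e_1·a_2 = -2.0000.
u_2 = a_2 + 2.0000·e_1 = (-2.6667, 1.6667, -0.3333, 3.0000).
‖u_2‖ = 4.3589, so e_2 = (-0.6118, 0.3824, -0.0765, 0.6882).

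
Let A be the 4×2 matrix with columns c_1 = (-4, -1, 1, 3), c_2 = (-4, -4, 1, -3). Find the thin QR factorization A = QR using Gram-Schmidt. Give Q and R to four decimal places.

Q = [[-0.7698, -0.3670], [-0.1925, -0.5872], [0.1925, 0.0917], [0.5774, -0.7156]], R = [[5.1962, 2.3094], [0.0000, 6.0553]]

q_1 = c_1/‖c_1‖ = (-4, -1, 1, 3)/5.1962 = (-0.7698, -0.1925, 0.1925, 0.5774).
r_{12} = q_1·c_2 = 2.3094.
u_2 = c_2 − 2.3094·q_1 = (-2.2222, -3.5556, 0.5556, -4.3333).
‖u_2‖ = 6.0553, so q_2 = (-0.3670, -0.5872, 0.0917, -0.7156).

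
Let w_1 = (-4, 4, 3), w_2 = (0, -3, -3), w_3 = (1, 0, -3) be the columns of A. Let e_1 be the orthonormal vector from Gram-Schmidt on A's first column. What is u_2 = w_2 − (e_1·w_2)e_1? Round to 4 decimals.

u_2 = (-2.0488, -0.9512, -1.4634)

w_1 = (-4, 4, 3); ‖w_1‖ = 6.4031, so e_1 = (-0.6247, 0.6247, 0.4685).
e_1·w_2 = (-0.6247)·0 + 0.6247·(-3) + 0.4685·(-3) = -3.2796.
u_2 = w_2 + 3.2796·e_1 = (-2.0488, -0.9512, -1.4634).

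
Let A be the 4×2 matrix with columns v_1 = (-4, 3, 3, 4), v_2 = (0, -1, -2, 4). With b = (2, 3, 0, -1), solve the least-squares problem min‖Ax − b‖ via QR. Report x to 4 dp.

x = (-0.0140, -0.3287)

v_1 = (-4, 3, 3, 4); ‖v_1‖ = 7.0711, so e_1 = (-0.5657, 0.4243, 0.4243, 0.5657).
e_1·v_2 = (-0.5657)·0 + 0.4243·(-1) + 0.4243·(-2) + 0.5657·4 = 0.9899.
u_2 = v_2 − 0.9899·e_1 = (0.5600, -1.4200, -2.4200, 3.4400).
‖u_2‖ = 4.4744, so e_2 = (0.1252, -0.3174, -0.5409, 0.7688).
Qᵀb = (-0.4243, -1.4706).
Back-substitute: x_2 = -1.4706/4.4744 = -0.3287.
x_1 = (-0.4243 − 0.9899·(-0.3287))/7.0711 = -0.0140.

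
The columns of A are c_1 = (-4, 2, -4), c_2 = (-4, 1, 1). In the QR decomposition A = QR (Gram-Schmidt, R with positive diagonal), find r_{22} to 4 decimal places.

r_{22} = 3.5434

c_1 = (-4, 2, -4); ‖c_1‖ = 6.0000, so e_1 = (-0.6667, 0.3333, -0.6667).
e_1·c_2 = (-0.6667)·(-4) + 0.3333·1 + (-0.6667)·1 = 2.3333.
u_2 = c_2 − 2.3333·e_1 = (-2.4444, 0.2222, 2.5556).
r_{22} = ‖u_2‖ = 3.5434.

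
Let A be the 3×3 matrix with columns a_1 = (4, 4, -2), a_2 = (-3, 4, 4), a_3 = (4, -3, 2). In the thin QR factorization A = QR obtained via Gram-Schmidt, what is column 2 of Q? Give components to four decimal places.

e_2 = (-0.4013, 0.6979, 0.5932)

a_1 = (4, 4, -2); ‖a_1‖ = 6.0000, so e_1 = (0.6667, 0.6667, -0.3333).
e_1·a_2 = 0.6667·(-3) + 0.6667·4 + (-0.3333)·4 = -0.6667.
u_2 = a_2 + 0.6667·e_1 = (-2.5556, 4.4444, 3.7778).
‖u_2‖ = 6.3683, so e_2 = (-0.4013, 0.6979, 0.5932).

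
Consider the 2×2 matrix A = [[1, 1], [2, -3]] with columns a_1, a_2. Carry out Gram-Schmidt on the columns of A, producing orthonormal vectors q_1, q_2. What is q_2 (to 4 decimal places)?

q_2 = (0.8944, -0.4472)

a_1 = (1, 2); ‖a_1‖ = 2.2361, so q_1 = (0.4472, 0.8944).
q_1·a_2 = 0.4472·1 + 0.8944·(-3) = -2.2361.
u_2 = a_2 + 2.2361·q_1 = (2.0000, -1.0000).
‖u_2‖ = 2.2361, so q_2 = (0.8944, -0.4472).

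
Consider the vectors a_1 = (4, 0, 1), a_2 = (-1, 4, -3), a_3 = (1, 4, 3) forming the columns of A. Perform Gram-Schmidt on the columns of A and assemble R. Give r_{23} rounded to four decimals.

a_1 = (4, 0, 1); ‖a_1‖ = 4.1231, so q_1 = (0.9701, 0.0000, 0.2425).
q_1·a_2 = 0.9701·(-1) + 0.0000·4 + 0.2425·(-3) = -1.6977.
u_2 = a_2 + 1.6977·q_1 = (0.6471, 4.0000, -2.5882).
‖u_2‖ = 4.8081, so q_2 = (0.1346, 0.8319, -0.5383).
r_{23} = q_2·a_3 = 1.8474.

r_{23} = 1.8474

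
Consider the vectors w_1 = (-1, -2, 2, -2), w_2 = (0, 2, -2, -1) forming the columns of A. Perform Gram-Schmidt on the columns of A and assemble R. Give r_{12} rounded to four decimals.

r_{12} = -1.6641

w_1 = (-1, -2, 2, -2); ‖w_1‖ = 3.6056, so e_1 = (-0.2774, -0.5547, 0.5547, -0.5547).
r_{12} = e_1·w_2 = -1.6641.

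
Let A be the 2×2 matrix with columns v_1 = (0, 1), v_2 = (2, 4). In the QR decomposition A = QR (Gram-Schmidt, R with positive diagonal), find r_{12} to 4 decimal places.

r_{12} = 4.0000

e_1 = v_1/‖v_1‖ = (0, 1)/1.0000 = (0.0000, 1.0000).
r_{12} = e_1·v_2 = 4.0000.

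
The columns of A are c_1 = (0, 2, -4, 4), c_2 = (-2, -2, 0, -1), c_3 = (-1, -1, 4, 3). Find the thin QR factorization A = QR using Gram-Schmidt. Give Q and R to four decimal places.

c_1 = (0, 2, -4, 4); ‖c_1‖ = 6.0000, so e_1 = (0.0000, 0.3333, -0.6667, 0.6667).
e_1·c_2 = 0.0000·(-2) + 0.3333·(-2) + (-0.6667)·0 + 0.6667·(-1) = -1.3333.
u_2 = c_2 + 1.3333·e_1 = (-2.0000, -1.5556, -0.8889, -0.1111).
‖u_2‖ = 2.6874, so e_2 = (-0.7442, -0.5788, -0.3308, -0.0413).
e_1·c_3 = 0.0000·(-1) + 0.3333·(-1) + (-0.6667)·4 + 0.6667·3 = -1.0000; e_2·c_3 = (-0.7442)·(-1) + (-0.5788)·(-1) + (-0.3308)·4 + (-0.0413)·3 = -0.1240.
u_3 = c_3 + 1.0000·e_1 + 0.1240·e_2 = (-1.0923, -0.7385, 3.2923, 3.6615).
‖u_3‖ = 5.0975, so e_3 = (-0.2143, -0.1449, 0.6459, 0.7183).

Q = [[0.0000, -0.7442, -0.2143], [0.3333, -0.5788, -0.1449], [-0.6667, -0.3308, 0.6459], [0.6667, -0.0413, 0.7183]], R = [[6.0000, -1.3333, -1.0000], [0.0000, 2.6874, -0.1240], [0.0000, 0.0000, 5.0975]]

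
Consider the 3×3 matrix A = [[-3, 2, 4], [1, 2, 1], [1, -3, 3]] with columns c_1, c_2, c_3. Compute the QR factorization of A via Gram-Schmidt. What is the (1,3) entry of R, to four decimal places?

r_{13} = -2.4121

e_1 = c_1/‖c_1‖ = (-3, 1, 1)/3.3166 = (-0.9045, 0.3015, 0.3015).
r_{13} = e_1·c_3 = -2.4121.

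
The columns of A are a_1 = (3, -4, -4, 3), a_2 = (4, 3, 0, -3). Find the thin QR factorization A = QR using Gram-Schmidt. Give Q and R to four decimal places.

q_1 = a_1/‖a_1‖ = (3, -4, -4, 3)/7.0711 = (0.4243, -0.5657, -0.5657, 0.4243).
r_{12} = q_1·a_2 = -1.2728.
u_2 = a_2 + 1.2728·q_1 = (4.5400, 2.2800, -0.7200, -2.4600).
‖u_2‖ = 5.6903, so q_2 = (0.7978, 0.4007, -0.1265, -0.4323).

Q = [[0.4243, 0.7978], [-0.5657, 0.4007], [-0.5657, -0.1265], [0.4243, -0.4323]], R = [[7.0711, -1.2728], [0.0000, 5.6903]]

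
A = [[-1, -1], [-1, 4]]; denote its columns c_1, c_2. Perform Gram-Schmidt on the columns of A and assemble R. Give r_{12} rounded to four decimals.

c_1 = (-1, -1); ‖c_1‖ = 1.4142, so q_1 = (-0.7071, -0.7071).
r_{12} = q_1·c_2 = -2.1213.

r_{12} = -2.1213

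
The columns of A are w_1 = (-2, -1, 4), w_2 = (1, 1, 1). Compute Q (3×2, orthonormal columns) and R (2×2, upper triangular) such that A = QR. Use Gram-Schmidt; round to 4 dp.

w_1 = (-2, -1, 4); ‖w_1‖ = 4.5826, so e_1 = (-0.4364, -0.2182, 0.8729).
e_1·w_2 = (-0.4364)·1 + (-0.2182)·1 + 0.8729·1 = 0.2182.
u_2 = w_2 − 0.2182·e_1 = (1.0952, 1.0476, 0.8095).
‖u_2‖ = 1.7182, so e_2 = (0.6374, 0.6097, 0.4711).

Q = [[-0.4364, 0.6374], [-0.2182, 0.6097], [0.8729, 0.4711]], R = [[4.5826, 0.2182], [0.0000, 1.7182]]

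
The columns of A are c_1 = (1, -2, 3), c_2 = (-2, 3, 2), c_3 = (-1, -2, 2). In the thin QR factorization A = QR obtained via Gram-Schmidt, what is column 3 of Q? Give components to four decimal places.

c_1 = (1, -2, 3); ‖c_1‖ = 3.7417, so q_1 = (0.2673, -0.5345, 0.8018).
q_1·c_2 = 0.2673·(-2) + (-0.5345)·3 + 0.8018·2 = -0.5345.
u_2 = c_2 + 0.5345·q_1 = (-1.8571, 2.7143, 2.4286).
‖u_2‖ = 4.0883, so q_2 = (-0.4543, 0.6639, 0.5940).
q_1·c_3 = 0.2673·(-1) + (-0.5345)·(-2) + 0.8018·2 = 2.4054; q_2·c_3 = (-0.4543)·(-1) + 0.6639·(-2) + 0.5940·2 = 0.3145.
u_3 = c_3 − 2.4054·q_1 − 0.3145·q_2 = (-1.5000, -0.9231, -0.1154).
‖u_3‖ = 1.7650, so q_3 = (-0.8498, -0.5230, -0.0654).

q_3 = (-0.8498, -0.5230, -0.0654)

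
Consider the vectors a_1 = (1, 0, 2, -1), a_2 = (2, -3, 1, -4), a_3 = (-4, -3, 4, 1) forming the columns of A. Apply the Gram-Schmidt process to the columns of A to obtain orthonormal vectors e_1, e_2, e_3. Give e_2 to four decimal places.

e_2 = (0.1516, -0.6823, -0.3790, -0.6065)

e_1 = a_1/‖a_1‖ = (1, 0, 2, -1)/2.4495 = (0.4082, 0.0000, 0.8165, -0.4082).
r_{12} = e_1·a_2 = 3.2660.
u_2 = a_2 − 3.2660·e_1 = (0.6667, -3.0000, -1.6667, -2.6667).
‖u_2‖ = 4.3970, so e_2 = (0.1516, -0.6823, -0.3790, -0.6065).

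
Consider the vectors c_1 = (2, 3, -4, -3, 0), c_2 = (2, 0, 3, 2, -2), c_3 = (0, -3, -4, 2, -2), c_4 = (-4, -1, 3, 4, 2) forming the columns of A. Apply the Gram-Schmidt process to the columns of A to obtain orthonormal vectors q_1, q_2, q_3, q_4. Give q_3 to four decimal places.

q_3 = (0.1014, -0.4984, -0.6253, 0.4029, -0.4336)

q_1 = c_1/‖c_1‖ = (2, 3, -4, -3, 0)/6.1644 = (0.3244, 0.4867, -0.6489, -0.4867, 0.0000).
r_{12} = q_1·c_2 = -2.2711.
u_2 = c_2 + 2.2711·q_1 = (2.7368, 1.1053, 1.5263, 0.8947, -2.0000).
‖u_2‖ = 3.9802, so q_2 = (0.6876, 0.2777, 0.3835, 0.2248, -0.5025).
r_{13} = q_1·c_3 = 0.1622; r_{23} = q_2·c_3 = -0.9124.
u_3 = c_3 − 0.1622·q_1 + 0.9124·q_2 = (0.5748, -2.8256, -3.5449, 2.2841, -2.4585).
‖u_3‖ = 5.6693, so q_3 = (0.1014, -0.4984, -0.6253, 0.4029, -0.4336).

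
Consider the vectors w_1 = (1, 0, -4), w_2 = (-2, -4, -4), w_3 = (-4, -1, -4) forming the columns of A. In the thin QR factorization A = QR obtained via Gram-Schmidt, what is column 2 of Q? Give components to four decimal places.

w_1 = (1, 0, -4); ‖w_1‖ = 4.1231, so e_1 = (0.2425, 0.0000, -0.9701).
e_1·w_2 = 0.2425·(-2) + 0.0000·(-4) + (-0.9701)·(-4) = 3.3955.
u_2 = w_2 − 3.3955·e_1 = (-2.8235, -4.0000, -0.7059).
‖u_2‖ = 4.9468, so e_2 = (-0.5708, -0.8086, -0.1427).

e_2 = (-0.5708, -0.8086, -0.1427)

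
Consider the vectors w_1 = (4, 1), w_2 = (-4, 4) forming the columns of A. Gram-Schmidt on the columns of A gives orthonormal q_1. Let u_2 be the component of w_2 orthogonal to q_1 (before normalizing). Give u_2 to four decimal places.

w_1 = (4, 1); ‖w_1‖ = 4.1231, so q_1 = (0.9701, 0.2425).
q_1·w_2 = 0.9701·(-4) + 0.2425·4 = -2.9104.
u_2 = w_2 + 2.9104·q_1 = (-1.1765, 4.7059).

u_2 = (-1.1765, 4.7059)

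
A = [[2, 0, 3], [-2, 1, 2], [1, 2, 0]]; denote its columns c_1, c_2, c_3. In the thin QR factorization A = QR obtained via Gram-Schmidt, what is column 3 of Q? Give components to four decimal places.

c_1 = (2, -2, 1); ‖c_1‖ = 3.0000, so e_1 = (0.6667, -0.6667, 0.3333).
e_1·c_2 = 0.6667·0 + (-0.6667)·1 + 0.3333·2 = 0.0000.
u_2 = c_2 + 0.0000·e_1 = (0.0000, 1.0000, 2.0000).
‖u_2‖ = 2.2361, so e_2 = (0.0000, 0.4472, 0.8944).
e_1·c_3 = 0.6667·3 + (-0.6667)·2 + 0.3333·0 = 0.6667; e_2·c_3 = 0.0000·3 + 0.4472·2 + 0.8944·0 = 0.8944.
u_3 = c_3 − 0.6667·e_1 − 0.8944·e_2 = (2.5556, 2.0444, -1.0222).
‖u_3‖ = 3.4286, so e_3 = (0.7454, 0.5963, -0.2981).

e_3 = (0.7454, 0.5963, -0.2981)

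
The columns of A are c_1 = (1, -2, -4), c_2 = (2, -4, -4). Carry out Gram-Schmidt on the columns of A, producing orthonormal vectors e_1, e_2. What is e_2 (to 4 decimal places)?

e_1 = c_1/‖c_1‖ = (1, -2, -4)/4.5826 = (0.2182, -0.4364, -0.8729).
r_{12} = e_1·c_2 = 5.6737.
u_2 = c_2 − 5.6737·e_1 = (0.7619, -1.5238, 0.9524).
‖u_2‖ = 1.9518, so e_2 = (0.3904, -0.7807, 0.4880).

e_2 = (0.3904, -0.7807, 0.4880)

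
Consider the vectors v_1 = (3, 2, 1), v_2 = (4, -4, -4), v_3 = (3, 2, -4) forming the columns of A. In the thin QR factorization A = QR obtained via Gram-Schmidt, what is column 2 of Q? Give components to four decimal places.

v_1 = (3, 2, 1); ‖v_1‖ = 3.7417, so q_1 = (0.8018, 0.5345, 0.2673).
q_1·v_2 = 0.8018·4 + 0.5345·(-4) + 0.2673·(-4) = 0.0000.
u_2 = v_2 + 0.0000·q_1 = (4.0000, -4.0000, -4.0000).
‖u_2‖ = 6.9282, so q_2 = (0.5774, -0.5774, -0.5774).

q_2 = (0.5774, -0.5774, -0.5774)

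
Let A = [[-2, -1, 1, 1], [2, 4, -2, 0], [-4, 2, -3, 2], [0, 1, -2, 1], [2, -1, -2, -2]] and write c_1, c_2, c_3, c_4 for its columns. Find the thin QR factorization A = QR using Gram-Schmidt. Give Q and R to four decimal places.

c_1 = (-2, 2, -4, 0, 2); ‖c_1‖ = 5.2915, so q_1 = (-0.3780, 0.3780, -0.7559, 0.0000, 0.3780).
q_1·c_2 = (-0.3780)·(-1) + 0.3780·4 + (-0.7559)·2 + 0.0000·1 + 0.3780·(-1) = 0.0000.
u_2 = c_2 − 0.0000·q_1 = (-1.0000, 4.0000, 2.0000, 1.0000, -1.0000).
‖u_2‖ = 4.7958, so q_2 = (-0.2085, 0.8341, 0.4170, 0.2085, -0.2085).
q_1·c_3 = (-0.3780)·1 + 0.3780·(-2) + (-0.7559)·(-3) + 0.0000·(-2) + 0.3780·(-2) = 0.3780; q_2·c_3 = (-0.2085)·1 + 0.8341·(-2) + 0.4170·(-3) + 0.2085·(-2) + (-0.2085)·(-2) = -3.1277.
u_3 = c_3 − 0.3780·q_1 + 3.1277·q_2 = (0.4907, 0.4658, -1.4099, -1.3478, -2.7950).
‖u_3‖ = 3.4748, so q_3 = (0.1412, 0.1341, -0.4058, -0.3879, -0.8044).
q_1·c_4 = (-0.3780)·1 + 0.3780·0 + (-0.7559)·2 + 0.0000·1 + 0.3780·(-2) = -2.6458; q_2·c_4 = (-0.2085)·1 + 0.8341·0 + 0.4170·2 + 0.2085·1 + (-0.2085)·(-2) = 1.2511; q_3·c_4 = 0.1412·1 + 0.1341·0 + (-0.4058)·2 + (-0.3879)·1 + (-0.8044)·(-2) = 0.5505.
u_4 = c_4 + 2.6458·q_1 − 1.2511·q_2 − 0.5505·q_3 = (0.1831, -0.1173, -0.2984, 0.9527, -0.2963).
‖u_4‖ = 1.0638, so q_4 = (0.1721, -0.1102, -0.2805, 0.8955, -0.2785).

Q = [[-0.3780, -0.2085, 0.1412, 0.1721], [0.3780, 0.8341, 0.1341, -0.1102], [-0.7559, 0.4170, -0.4058, -0.2805], [0.0000, 0.2085, -0.3879, 0.8955], [0.3780, -0.2085, -0.8044, -0.2785]], R = [[5.2915, 0.0000, 0.3780, -2.6458], [0.0000, 4.7958, -3.1277, 1.2511], [0.0000, 0.0000, 3.4748, 0.5505], [0.0000, 0.0000, 0.0000, 1.0638]]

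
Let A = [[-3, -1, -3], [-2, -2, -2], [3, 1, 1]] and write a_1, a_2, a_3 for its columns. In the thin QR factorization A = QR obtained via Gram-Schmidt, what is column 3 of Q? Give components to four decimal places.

q_3 = (-0.7071, 0.0000, -0.7071)

a_1 = (-3, -2, 3); ‖a_1‖ = 4.6904, so q_1 = (-0.6396, -0.4264, 0.6396).
q_1·a_2 = (-0.6396)·(-1) + (-0.4264)·(-2) + 0.6396·1 = 2.1320.
u_2 = a_2 − 2.1320·q_1 = (0.3636, -1.0909, -0.3636).
‖u_2‖ = 1.2060, so q_2 = (0.3015, -0.9045, -0.3015).
q_1·a_3 = (-0.6396)·(-3) + (-0.4264)·(-2) + 0.6396·1 = 3.4112; q_2·a_3 = 0.3015·(-3) + (-0.9045)·(-2) + (-0.3015)·1 = 0.6030.
u_3 = a_3 − 3.4112·q_1 − 0.6030·q_2 = (-1.0000, 0.0000, -1.0000).
‖u_3‖ = 1.4142, so q_3 = (-0.7071, 0.0000, -0.7071).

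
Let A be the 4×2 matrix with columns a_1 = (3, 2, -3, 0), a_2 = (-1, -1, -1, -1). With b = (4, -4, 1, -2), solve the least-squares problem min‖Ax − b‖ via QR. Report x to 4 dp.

a_1 = (3, 2, -3, 0); ‖a_1‖ = 4.6904, so q_1 = (0.6396, 0.4264, -0.6396, 0.0000).
q_1·a_2 = 0.6396·(-1) + 0.4264·(-1) + (-0.6396)·(-1) + 0.0000·(-1) = -0.4264.
u_2 = a_2 + 0.4264·q_1 = (-0.7273, -0.8182, -1.2727, -1.0000).
‖u_2‖ = 1.9540, so q_2 = (-0.3722, -0.4187, -0.6513, -0.5118).
Qᵀb = (0.2132, 0.5583).
Back-substitute: x_2 = 0.5583/1.9540 = 0.2857.
x_1 = (0.2132 + 0.4264·0.2857)/4.6904 = 0.0714.

x = (0.0714, 0.2857)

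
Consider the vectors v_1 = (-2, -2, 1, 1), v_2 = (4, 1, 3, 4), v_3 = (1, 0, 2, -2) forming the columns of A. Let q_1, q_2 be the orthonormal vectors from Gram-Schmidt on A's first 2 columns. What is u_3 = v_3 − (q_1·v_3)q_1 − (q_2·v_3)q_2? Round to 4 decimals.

v_1 = (-2, -2, 1, 1); ‖v_1‖ = 3.1623, so q_1 = (-0.6325, -0.6325, 0.3162, 0.3162).
q_1·v_2 = (-0.6325)·4 + (-0.6325)·1 + 0.3162·3 + 0.3162·4 = -0.9487.
u_2 = v_2 + 0.9487·q_1 = (3.4000, 0.4000, 3.3000, 4.3000).
‖u_2‖ = 6.4109, so q_2 = (0.5303, 0.0624, 0.5147, 0.6707).
q_1·v_3 = (-0.6325)·1 + (-0.6325)·0 + 0.3162·2 + 0.3162·(-2) = -0.6325; q_2·v_3 = 0.5303·1 + 0.0624·0 + 0.5147·2 + 0.6707·(-2) = 0.2184.
u_3 = v_3 + 0.6325·q_1 − 0.2184·q_2 = (0.4842, -0.4136, 2.0876, -1.9465).

u_3 = (0.4842, -0.4136, 2.0876, -1.9465)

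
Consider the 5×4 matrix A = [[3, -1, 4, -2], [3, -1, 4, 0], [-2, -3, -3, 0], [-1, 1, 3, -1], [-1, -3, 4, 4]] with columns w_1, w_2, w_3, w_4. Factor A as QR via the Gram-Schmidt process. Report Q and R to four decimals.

Q = [[0.6124, -0.2739, 0.0846, -0.4932], [0.6124, -0.2739, 0.0846, 0.1202], [-0.4082, -0.6208, -0.3882, -0.4913], [-0.2041, 0.2373, 0.7142, -0.5641], [-0.2041, -0.6390, 0.5699, 0.4276]], R = [[4.8990, 0.4082, 4.6949, -1.8371], [0.0000, 4.5644, -2.1726, -2.2457], [0.0000, 0.0000, 6.2640, 1.3962], [0.0000, 0.0000, 0.0000, 3.2608]]

w_1 = (3, 3, -2, -1, -1); ‖w_1‖ = 4.8990, so e_1 = (0.6124, 0.6124, -0.4082, -0.2041, -0.2041).
e_1·w_2 = 0.6124·(-1) + 0.6124·(-1) + (-0.4082)·(-3) + (-0.2041)·1 + (-0.2041)·(-3) = 0.4082.
u_2 = w_2 − 0.4082·e_1 = (-1.2500, -1.2500, -2.8333, 1.0833, -2.9167).
‖u_2‖ = 4.5644, so e_2 = (-0.2739, -0.2739, -0.6208, 0.2373, -0.6390).
e_1·w_3 = 0.6124·4 + 0.6124·4 + (-0.4082)·(-3) + (-0.2041)·3 + (-0.2041)·4 = 4.6949; e_2·w_3 = (-0.2739)·4 + (-0.2739)·4 + (-0.6208)·(-3) + 0.2373·3 + (-0.6390)·4 = -2.1726.
u_3 = w_3 − 4.6949·e_1 + 2.1726·e_2 = (0.5300, 0.5300, -2.4320, 4.4740, 3.5700).
‖u_3‖ = 6.2640, so e_3 = (0.0846, 0.0846, -0.3882, 0.7142, 0.5699).
e_1·w_4 = 0.6124·(-2) + 0.6124·0 + (-0.4082)·0 + (-0.2041)·(-1) + (-0.2041)·4 = -1.8371; e_2·w_4 = (-0.2739)·(-2) + (-0.2739)·0 + (-0.6208)·0 + 0.2373·(-1) + (-0.6390)·4 = -2.2457; e_3·w_4 = 0.0846·(-2) + 0.0846·0 + (-0.3882)·0 + 0.7142·(-1) + 0.5699·4 = 1.3962.
u_4 = w_4 + 1.8371·e_1 + 2.2457·e_2 − 1.3962·e_3 = (-1.6081, 0.3919, -1.6019, -1.8392, 1.3943).
‖u_4‖ = 3.2608, so e_4 = (-0.4932, 0.1202, -0.4913, -0.5641, 0.4276).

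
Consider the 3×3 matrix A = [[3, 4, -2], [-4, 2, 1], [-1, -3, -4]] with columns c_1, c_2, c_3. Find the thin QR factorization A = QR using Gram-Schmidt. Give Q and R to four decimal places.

Q = [[0.5883, 0.6131, -0.5273], [-0.7845, 0.5909, -0.1883], [-0.1961, -0.5244, -0.8286]], R = [[5.0990, 1.3728, -1.1767], [0.0000, 5.2072, 1.4625], [0.0000, 0.0000, 4.1805]]

c_1 = (3, -4, -1); ‖c_1‖ = 5.0990, so e_1 = (0.5883, -0.7845, -0.1961).
e_1·c_2 = 0.5883·4 + (-0.7845)·2 + (-0.1961)·(-3) = 1.3728.
u_2 = c_2 − 1.3728·e_1 = (3.1923, 3.0769, -2.7308).
‖u_2‖ = 5.2072, so e_2 = (0.6131, 0.5909, -0.5244).
e_1·c_3 = 0.5883·(-2) + (-0.7845)·1 + (-0.1961)·(-4) = -1.1767; e_2·c_3 = 0.6131·(-2) + 0.5909·1 + (-0.5244)·(-4) = 1.4625.
u_3 = c_3 + 1.1767·e_1 − 1.4625·e_2 = (-2.2043, -0.7872, -3.4638).
‖u_3‖ = 4.1805, so e_3 = (-0.5273, -0.1883, -0.8286).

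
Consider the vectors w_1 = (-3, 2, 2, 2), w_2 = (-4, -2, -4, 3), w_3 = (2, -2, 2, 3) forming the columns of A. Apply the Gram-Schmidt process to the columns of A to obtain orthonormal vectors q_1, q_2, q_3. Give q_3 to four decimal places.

q_3 = (0.3908, -0.4777, 0.3691, 0.6948)

w_1 = (-3, 2, 2, 2); ‖w_1‖ = 4.5826, so q_1 = (-0.6547, 0.4364, 0.4364, 0.4364).
q_1·w_2 = (-0.6547)·(-4) + 0.4364·(-2) + 0.4364·(-4) + 0.4364·3 = 1.3093.
u_2 = w_2 − 1.3093·q_1 = (-3.1429, -2.5714, -4.5714, 2.4286).
‖u_2‖ = 6.5792, so q_2 = (-0.4777, -0.3908, -0.6948, 0.3691).
q_1·w_3 = (-0.6547)·2 + 0.4364·(-2) + 0.4364·2 + 0.4364·3 = 0.0000; q_2·w_3 = (-0.4777)·2 + (-0.3908)·(-2) + (-0.6948)·2 + 0.3691·3 = -0.4560.
u_3 = w_3 + 0.0000·q_1 + 0.4560·q_2 = (1.7822, -2.1782, 1.6832, 3.1683).
‖u_3‖ = 4.5598, so q_3 = (0.3908, -0.4777, 0.3691, 0.6948).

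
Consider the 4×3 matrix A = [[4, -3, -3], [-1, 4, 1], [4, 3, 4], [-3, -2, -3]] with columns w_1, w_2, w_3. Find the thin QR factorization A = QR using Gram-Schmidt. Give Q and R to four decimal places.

w_1 = (4, -1, 4, -3); ‖w_1‖ = 6.4807, so e_1 = (0.6172, -0.1543, 0.6172, -0.4629).
e_1·w_2 = 0.6172·(-3) + (-0.1543)·4 + 0.6172·3 + (-0.4629)·(-2) = 0.3086.
u_2 = w_2 − 0.3086·e_1 = (-3.1905, 4.0476, 2.8095, -1.8571).
‖u_2‖ = 6.1567, so e_2 = (-0.5182, 0.6574, 0.4563, -0.3016).
e_1·w_3 = 0.6172·(-3) + (-0.1543)·1 + 0.6172·4 + (-0.4629)·(-3) = 1.8516; e_2·w_3 = (-0.5182)·(-3) + 0.6574·1 + 0.4563·4 + (-0.3016)·(-3) = 4.9424.
u_3 = w_3 − 1.8516·e_1 − 4.9424·e_2 = (-1.5817, -1.9636, 0.6018, -0.6520).
‖u_3‖ = 2.6729, so e_3 = (-0.5917, -0.7346, 0.2251, -0.2439).

Q = [[0.6172, -0.5182, -0.5917], [-0.1543, 0.6574, -0.7346], [0.6172, 0.4563, 0.2251], [-0.4629, -0.3016, -0.2439]], R = [[6.4807, 0.3086, 1.8516], [0.0000, 6.1567, 4.9424], [0.0000, 0.0000, 2.6729]]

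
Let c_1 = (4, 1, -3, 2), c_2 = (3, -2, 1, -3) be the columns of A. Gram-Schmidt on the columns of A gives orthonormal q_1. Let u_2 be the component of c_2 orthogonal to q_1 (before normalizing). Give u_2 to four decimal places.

q_1 = c_1/‖c_1‖ = (4, 1, -3, 2)/5.4772 = (0.7303, 0.1826, -0.5477, 0.3651).
r_{12} = q_1·c_2 = 0.1826.
u_2 = c_2 − 0.1826·q_1 = (2.8667, -2.0333, 1.1000, -3.0667).

u_2 = (2.8667, -2.0333, 1.1000, -3.0667)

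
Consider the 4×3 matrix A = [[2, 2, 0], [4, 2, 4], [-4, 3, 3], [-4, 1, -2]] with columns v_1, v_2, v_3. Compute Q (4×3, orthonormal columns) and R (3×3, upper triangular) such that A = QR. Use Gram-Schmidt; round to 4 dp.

q_1 = v_1/‖v_1‖ = (2, 4, -4, -4)/7.2111 = (0.2774, 0.5547, -0.5547, -0.5547).
r_{12} = q_1·v_2 = -0.5547.
u_2 = v_2 + 0.5547·q_1 = (2.1538, 2.3077, 2.6923, 0.6923).
‖u_2‖ = 4.2062, so q_2 = (0.5121, 0.5486, 0.6401, 0.1646).
r_{13} = q_1·v_3 = 1.6641; r_{23} = q_2·v_3 = 3.7856.
u_3 = v_3 − 1.6641·q_1 − 3.7856·q_2 = (-2.4000, 1.0000, 1.5000, -1.7000).
‖u_3‖ = 3.4496, so q_3 = (-0.6957, 0.2899, 0.4348, -0.4928).

Q = [[0.2774, 0.5121, -0.6957], [0.5547, 0.5486, 0.2899], [-0.5547, 0.6401, 0.4348], [-0.5547, 0.1646, -0.4928]], R = [[7.2111, -0.5547, 1.6641], [0.0000, 4.2062, 3.7856], [0.0000, 0.0000, 3.4496]]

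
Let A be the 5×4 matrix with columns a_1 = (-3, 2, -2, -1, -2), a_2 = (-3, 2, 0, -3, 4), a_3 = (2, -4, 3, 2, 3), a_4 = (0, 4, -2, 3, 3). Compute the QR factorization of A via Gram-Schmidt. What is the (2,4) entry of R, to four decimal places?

r_{24} = 1.6728

a_1 = (-3, 2, -2, -1, -2); ‖a_1‖ = 4.6904, so e_1 = (-0.6396, 0.4264, -0.4264, -0.2132, -0.4264).
e_1·a_2 = (-0.6396)·(-3) + 0.4264·2 + (-0.4264)·0 + (-0.2132)·(-3) + (-0.4264)·4 = 1.7056.
u_2 = a_2 − 1.7056·e_1 = (-1.9091, 1.2727, 0.7273, -2.6364, 4.7273).
‖u_2‖ = 5.9238, so e_2 = (-0.3223, 0.2149, 0.1228, -0.4450, 0.7980).
r_{24} = e_2·a_4 = 1.6728.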